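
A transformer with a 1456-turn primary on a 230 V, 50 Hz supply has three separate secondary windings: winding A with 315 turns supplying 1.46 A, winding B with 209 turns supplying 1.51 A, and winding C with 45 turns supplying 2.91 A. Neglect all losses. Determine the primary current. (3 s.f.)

I_p ≈ 0.623 A

V_A = 230 × 315/1456 = 49.760 V; V_B = 230 × 209/1456 = 33.015 V; V_C = 230 × 45/1456 = 7.1085 V.
P_out = V_A I_A + V_B I_B + V_C I_C = 49.760×1.46 + 33.015×1.51 + 7.1085×2.91 = 72.649 + 49.853 + 20.686 = 143.19 W.
Ideal ⇒ P_in = P_out, so I_p = P_out/V_p = 143.19/230 = 0.623 A.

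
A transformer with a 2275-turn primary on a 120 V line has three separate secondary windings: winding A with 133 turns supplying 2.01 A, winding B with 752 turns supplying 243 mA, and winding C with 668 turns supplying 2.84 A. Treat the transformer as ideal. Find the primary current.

V_A = 120 × 133/2275 = 7.0154 V; V_B = 120 × 752/2275 = 39.666 V; V_C = 120 × 668/2275 = 35.235 V.
P_out = V_A I_A + V_B I_B + V_C I_C = 7.0154×2.01 + 39.666×0.243 + 35.235×2.84 = 14.101 + 9.6388 + 100.07 = 123.81 W.
Ideal ⇒ P_in = P_out, so I_p = P_out/V_p = 123.81/120 = 1.03 A.

I_p ≈ 1.03 A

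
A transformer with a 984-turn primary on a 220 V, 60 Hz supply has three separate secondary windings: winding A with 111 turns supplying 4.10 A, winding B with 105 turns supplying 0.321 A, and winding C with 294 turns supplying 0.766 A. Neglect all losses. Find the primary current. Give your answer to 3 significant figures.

I_p ≈ 0.726 A

V_A = 220 × 111/984 = 24.817 V; V_B = 220 × 105/984 = 23.476 V; V_C = 220 × 294/984 = 65.732 V.
P_out = V_A I_A + V_B I_B + V_C I_C = 24.817×4.10 + 23.476×0.321 + 65.732×0.766 = 101.75 + 7.5357 + 50.350 = 159.64 W.
Ideal ⇒ P_in = P_out, so I_p = P_out/V_p = 159.64/220 = 0.726 A.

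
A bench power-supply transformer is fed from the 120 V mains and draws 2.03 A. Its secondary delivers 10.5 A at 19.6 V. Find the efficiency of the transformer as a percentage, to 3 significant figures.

P_in = 120 × 2.03 = 243.600 W.
P_out = 19.6 × 10.5 = 205.800 W.
η = P_out/P_in = 205.800/243.600 = 0.845.

η ≈ 84.5%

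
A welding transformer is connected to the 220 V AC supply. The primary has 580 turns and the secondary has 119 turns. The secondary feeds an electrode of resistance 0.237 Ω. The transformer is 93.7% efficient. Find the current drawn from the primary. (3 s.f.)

I_p ≈ 41.7 A

V_s = 220 × 119/580 = 45.138 V.
I_s = V_s/R = 45.138/0.237 = 190.46 A.
P_out = V_s I_s = 45.138 × 190.46 = 8596.8 W.
P_in = P_out/η = 8596.8/0.937 = 9174.8 W.
I_p = P_in/V_p = 9174.8/220 = 41.7 A.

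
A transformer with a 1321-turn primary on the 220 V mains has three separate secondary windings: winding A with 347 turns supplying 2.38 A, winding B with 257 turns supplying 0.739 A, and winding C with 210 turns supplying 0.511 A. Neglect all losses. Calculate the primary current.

V_A = 220 × 347/1321 = 57.790 V; V_B = 220 × 257/1321 = 42.801 V; V_C = 220 × 210/1321 = 34.974 V.
P_out = V_A I_A + V_B I_B + V_C I_C = 57.790×2.38 + 42.801×0.739 + 34.974×0.511 = 137.54 + 31.630 + 17.871 = 187.04 W.
Ideal ⇒ P_in = P_out, so I_p = P_out/V_p = 187.04/220 = 0.850 A.

I_p ≈ 0.850 A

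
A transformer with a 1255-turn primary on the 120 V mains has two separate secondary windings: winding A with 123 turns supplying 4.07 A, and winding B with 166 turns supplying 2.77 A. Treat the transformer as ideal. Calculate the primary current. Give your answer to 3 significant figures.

V_A = 120 × 123/1255 = 11.761 V; V_B = 120 × 166/1255 = 15.873 V.
P_out = V_A I_A + V_B I_B = 11.761×4.07 + 15.873×2.77 = 47.867 + 43.967 = 91.834 W.
Ideal ⇒ P_in = P_out, so I_p = P_out/V_p = 91.834/120 = 0.765 A.

I_p ≈ 0.765 A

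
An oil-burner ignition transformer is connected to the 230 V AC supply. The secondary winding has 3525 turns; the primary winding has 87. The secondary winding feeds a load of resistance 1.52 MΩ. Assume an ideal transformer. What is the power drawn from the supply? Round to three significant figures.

V_s = V_p × N_s/N_p = 230 × 3525/87 = 9319.0 V.
I_s = V_s/R = 9319.0/(1.52×10^6) = 0.0061309 A.
I_p = I_s × N_s/N_p = 0.0061309 × 3525/87 = 0.24841 A.
P = V_p I_p = 230 × 0.24841 = 57.1 W.

P ≈ 57.1 W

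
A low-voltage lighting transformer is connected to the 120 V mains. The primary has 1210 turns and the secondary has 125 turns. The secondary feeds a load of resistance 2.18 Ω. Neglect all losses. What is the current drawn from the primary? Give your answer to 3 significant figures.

I_p ≈ 0.587 A

V_s = V_p × N_s/N_p = 120 × 125/1210 = 12.397 V.
I_s = V_s/R = 12.397/2.18 = 5.6866 A.
For an ideal transformer I_p N_p = I_s N_s, so I_p = 5.6866 × 125/1210 = 0.587 A.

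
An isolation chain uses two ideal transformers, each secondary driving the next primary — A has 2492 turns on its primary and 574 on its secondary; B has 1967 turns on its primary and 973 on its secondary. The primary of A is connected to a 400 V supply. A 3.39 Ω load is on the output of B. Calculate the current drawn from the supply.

After A: V = 400.00 × 574/2492 = 92.135 V.
After B: V = 92.135 × 973/1967 = 45.576 V.
I_load = 45.576/3.39 = 13.444 A, so P_out = 45.576 × 13.444 = 612.72 W.
All ideal ⇒ P_in = P_out, so I_supply = 612.72/400 = 1.53 A.

I_supply ≈ 1.53 A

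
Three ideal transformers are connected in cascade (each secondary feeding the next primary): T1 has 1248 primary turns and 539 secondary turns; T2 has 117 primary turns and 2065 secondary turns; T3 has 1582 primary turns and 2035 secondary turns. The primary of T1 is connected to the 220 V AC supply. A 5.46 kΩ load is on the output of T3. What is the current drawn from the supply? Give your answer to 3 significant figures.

I_supply ≈ 3.87 A

After T1: V = 220.00 × 539/1248 = 95.016 V.
After T2: V = 95.016 × 2065/117 = 1677.0 V.
After T3: V = 1677.0 × 2035/1582 = 2157.2 V.
I_load = 2157.2/5460 = 0.39509 A, so P_out = 2157.2 × 0.39509 = 852.29 W.
All ideal ⇒ P_in = P_out, so I_supply = 852.29/220 = 3.87 A.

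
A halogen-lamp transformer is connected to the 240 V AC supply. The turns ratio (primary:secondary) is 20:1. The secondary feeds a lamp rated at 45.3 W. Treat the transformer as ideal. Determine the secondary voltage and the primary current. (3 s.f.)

V_s = V_p × N_s/N_p = 240 × 1/20 = 12.000 V.
I_s = P/V_s = 45.3/12.000 = 3.7750 A.
I_p = I_s × N_s/N_p = 3.7750 × 1/20 = 0.189 A.

V_s ≈ 12.0 V, I_p ≈ 0.189 A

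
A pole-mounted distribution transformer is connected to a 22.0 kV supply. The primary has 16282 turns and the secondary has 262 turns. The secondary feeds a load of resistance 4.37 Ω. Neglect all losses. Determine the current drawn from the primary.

V_s = V_p × N_s/N_p = 22000 × 262/16282 = 354.01 V.
I_s = V_s/R = 354.01/4.37 = 81.009 A.
For an ideal transformer I_p N_p = I_s N_s, so I_p = 81.009 × 262/16282 = 1.30 A.

I_p ≈ 1.30 A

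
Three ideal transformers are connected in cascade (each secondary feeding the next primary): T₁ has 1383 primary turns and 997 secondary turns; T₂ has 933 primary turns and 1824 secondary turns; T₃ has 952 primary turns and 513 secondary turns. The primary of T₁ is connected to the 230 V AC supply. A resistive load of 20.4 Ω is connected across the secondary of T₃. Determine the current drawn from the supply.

After T₁: V = 230.00 × 997/1383 = 165.81 V.
After T₂: V = 165.81 × 1824/933 = 324.15 V.
After T₃: V = 324.15 × 513/952 = 174.67 V.
I_load = 174.67/20.4 = 8.5624 A, so P_out = 174.67 × 8.5624 = 1495.6 W.
All ideal ⇒ P_in = P_out, so I_supply = 1495.6/230 = 6.50 A.

I_supply ≈ 6.50 A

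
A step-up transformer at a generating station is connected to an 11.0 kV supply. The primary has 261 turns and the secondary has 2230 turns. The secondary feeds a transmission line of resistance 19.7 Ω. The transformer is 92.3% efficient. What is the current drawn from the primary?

I_p ≈ 44200 A

V_s = 11000 × 2230/261 = 93985 V.
I_s = V_s/R = 93985/19.7 = 4770.8 A.
P_out = V_s I_s = 93985 × 4770.8 = 4.4838×10^8 W.
P_in = P_out/η = 4.4838×10^8/0.923 = 4.8579×10^8 W.
I_p = P_in/V_p = 4.8579×10^8/11000 = 44200 A.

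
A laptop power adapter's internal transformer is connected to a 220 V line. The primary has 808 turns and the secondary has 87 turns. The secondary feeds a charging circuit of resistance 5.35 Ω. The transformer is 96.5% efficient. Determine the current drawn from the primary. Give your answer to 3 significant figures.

V_s = 220 × 87/808 = 23.688 V.
I_s = V_s/R = 23.688/5.35 = 4.4277 A.
P_out = V_s I_s = 23.688 × 4.4277 = 104.88 W.
P_in = P_out/η = 104.88/0.965 = 108.69 W.
I_p = P_in/V_p = 108.69/220 = 0.494 A.

I_p ≈ 0.494 A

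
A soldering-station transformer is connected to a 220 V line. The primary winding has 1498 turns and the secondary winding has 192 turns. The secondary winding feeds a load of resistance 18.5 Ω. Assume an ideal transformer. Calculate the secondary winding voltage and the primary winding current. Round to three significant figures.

V_s ≈ 28.2 V, I_p ≈ 0.195 A

V_s = V_p × N_s/N_p = 220 × 192/1498 = 28.198 V.
I_s = V_s/R = 28.198/18.5 = 1.5242 A.
I_p = I_s × N_s/N_p = 1.5242 × 192/1498 = 0.195 A.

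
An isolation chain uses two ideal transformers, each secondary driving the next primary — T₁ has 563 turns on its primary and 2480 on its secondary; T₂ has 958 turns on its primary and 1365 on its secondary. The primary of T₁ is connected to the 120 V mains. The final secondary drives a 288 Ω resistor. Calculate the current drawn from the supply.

After T₁: V = 120.00 × 2480/563 = 528.60 V.
After T₂: V = 528.60 × 1365/958 = 753.17 V.
I_load = 753.17/288 = 2.6152 A, so P_out = 753.17 × 2.6152 = 1969.7 W.
All ideal ⇒ P_in = P_out, so I_supply = 1969.7/120 = 16.4 A.

I_supply ≈ 16.4 A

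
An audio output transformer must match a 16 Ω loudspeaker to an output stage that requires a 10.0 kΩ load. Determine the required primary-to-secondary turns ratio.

N_p/N_s ≈ 25.0

Z_p/Z_s = (N_p/N_s)², so N_p/N_s = √(10000/16) = √625 = 25.0.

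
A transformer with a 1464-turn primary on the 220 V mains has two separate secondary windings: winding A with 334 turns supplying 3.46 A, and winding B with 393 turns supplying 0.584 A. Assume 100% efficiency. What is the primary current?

I_p ≈ 0.946 A

V_A = 220 × 334/1464 = 50.191 V; V_B = 220 × 393/1464 = 59.057 V.
P_out = V_A I_A + V_B I_B = 50.191×3.46 + 59.057×0.584 = 173.66 + 34.490 = 208.15 W.
Ideal ⇒ P_in = P_out, so I_p = P_out/V_p = 208.15/220 = 0.946 A.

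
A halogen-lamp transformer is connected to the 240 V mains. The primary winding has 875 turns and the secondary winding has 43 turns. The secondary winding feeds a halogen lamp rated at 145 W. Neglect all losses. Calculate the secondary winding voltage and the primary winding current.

V_s = V_p × N_s/N_p = 240 × 43/875 = 11.794 V.
I_s = P/V_s = 145/11.794 = 12.294 A.
I_p = I_s × N_s/N_p = 12.294 × 43/875 = 0.604 A.

V_s ≈ 11.8 V, I_p ≈ 0.604 A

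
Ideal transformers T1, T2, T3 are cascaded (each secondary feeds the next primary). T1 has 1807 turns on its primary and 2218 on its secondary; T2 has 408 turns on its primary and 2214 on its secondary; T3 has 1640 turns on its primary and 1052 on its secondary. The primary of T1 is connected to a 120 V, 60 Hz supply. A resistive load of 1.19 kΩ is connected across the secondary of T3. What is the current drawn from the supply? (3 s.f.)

I_supply ≈ 1.84 A

Secondary of T1: V = 120.00 × 2218/1807 = 147.29 V.
Secondary of T2: V = 147.29 × 2214/408 = 799.29 V.
Secondary of T3: V = 799.29 × 1052/1640 = 512.71 V.
I_load = 512.71/1190 = 0.43085 A, so P_out = 512.71 × 0.43085 = 220.90 W.
All ideal ⇒ P_in = P_out, so I_supply = 220.90/120 = 1.84 A.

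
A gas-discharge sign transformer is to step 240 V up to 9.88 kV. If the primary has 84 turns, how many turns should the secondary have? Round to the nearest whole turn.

N_s/N_p = V_s/V_p, so N_s = 84 × 9880/240 = 3458.0 ≈ 3458 turns.

N_s = 3458 turns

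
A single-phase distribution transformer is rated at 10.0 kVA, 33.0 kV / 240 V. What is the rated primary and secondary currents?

I_p ≈ 0.303 A, I_s ≈ 41.7 A

I_p = S/V_p = 10000/33000 = 0.303 A.
I_s = S/V_s = 10000/240 = 41.7 A.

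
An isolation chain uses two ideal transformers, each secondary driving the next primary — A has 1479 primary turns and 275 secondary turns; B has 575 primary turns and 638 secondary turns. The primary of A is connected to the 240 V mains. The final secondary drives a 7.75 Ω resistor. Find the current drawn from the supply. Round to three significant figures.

After A: V = 240.00 × 275/1479 = 44.625 V.
After B: V = 44.625 × 638/575 = 49.514 V.
I_load = 49.514/7.75 = 6.3889 A, so P_out = 49.514 × 6.3889 = 316.34 W.
All ideal ⇒ P_in = P_out, so I_supply = 316.34/240 = 1.32 A.

I_supply ≈ 1.32 A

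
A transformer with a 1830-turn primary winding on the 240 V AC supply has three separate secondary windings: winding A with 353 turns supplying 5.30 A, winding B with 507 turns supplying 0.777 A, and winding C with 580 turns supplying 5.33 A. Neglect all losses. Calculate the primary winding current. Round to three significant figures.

I_p ≈ 2.93 A

V_A = 240 × 353/1830 = 46.295 V; V_B = 240 × 507/1830 = 66.492 V; V_C = 240 × 580/1830 = 76.066 V.
P_out = V_A I_A + V_B I_B + V_C I_C = 46.295×5.30 + 66.492×0.777 + 76.066×5.33 = 245.36 + 51.664 + 405.43 = 702.46 W.
Ideal ⇒ P_in = P_out, so I_p = P_out/V_p = 702.46/240 = 2.93 A.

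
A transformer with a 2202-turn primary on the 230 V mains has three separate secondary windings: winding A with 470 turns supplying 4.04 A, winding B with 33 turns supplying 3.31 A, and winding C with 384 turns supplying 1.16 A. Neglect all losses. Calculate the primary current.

V_A = 230 × 470/2202 = 49.092 V; V_B = 230 × 33/2202 = 3.4469 V; V_C = 230 × 384/2202 = 40.109 V.
P_out = V_A I_A + V_B I_B + V_C I_C = 49.092×4.04 + 3.4469×3.31 + 40.109×1.16 = 198.33 + 11.409 + 46.526 = 256.27 W.
Ideal ⇒ P_in = P_out, so I_p = P_out/V_p = 256.27/230 = 1.11 A.

I_p ≈ 1.11 A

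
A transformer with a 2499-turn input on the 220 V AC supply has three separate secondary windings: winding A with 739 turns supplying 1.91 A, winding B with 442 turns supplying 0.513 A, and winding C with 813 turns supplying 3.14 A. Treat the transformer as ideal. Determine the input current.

V_A = 220 × 739/2499 = 65.058 V; V_B = 220 × 442/2499 = 38.912 V; V_C = 220 × 813/2499 = 71.573 V.
P_out = V_A I_A + V_B I_B + V_C I_C = 65.058×1.91 + 38.912×0.513 + 71.573×3.14 = 124.26 + 19.962 + 224.74 = 368.96 W.
Ideal ⇒ P_in = P_out, so I_in = P_out/V_in = 368.96/220 = 1.68 A.

I_in ≈ 1.68 A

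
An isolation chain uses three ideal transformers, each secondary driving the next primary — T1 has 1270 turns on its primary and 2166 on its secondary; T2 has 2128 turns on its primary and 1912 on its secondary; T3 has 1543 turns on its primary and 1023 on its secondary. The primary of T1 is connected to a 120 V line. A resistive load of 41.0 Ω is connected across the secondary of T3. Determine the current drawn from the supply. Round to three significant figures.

After T1: V = 120.00 × 2166/1270 = 204.66 V.
After T2: V = 204.66 × 1912/2128 = 183.89 V.
After T3: V = 183.89 × 1023/1543 = 121.92 V.
I_load = 121.92/41.0 = 2.9736 A, so P_out = 121.92 × 2.9736 = 362.53 W.
All ideal ⇒ P_in = P_out, so I_supply = 362.53/120 = 3.02 A.

I_supply ≈ 3.02 A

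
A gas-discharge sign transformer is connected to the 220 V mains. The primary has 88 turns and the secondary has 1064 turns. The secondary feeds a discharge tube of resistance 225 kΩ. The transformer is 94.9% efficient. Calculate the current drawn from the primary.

V_s = 220 × 1064/88 = 2660.0 V.
I_s = V_s/R = 2660.0/225000 = 0.011822 A.
P_out = V_s I_s = 2660.0 × 0.011822 = 31.447 W.
P_in = P_out/η = 31.447/0.949 = 33.137 W.
I_p = P_in/V_p = 33.137/220 = 0.151 A.

I_p ≈ 0.151 A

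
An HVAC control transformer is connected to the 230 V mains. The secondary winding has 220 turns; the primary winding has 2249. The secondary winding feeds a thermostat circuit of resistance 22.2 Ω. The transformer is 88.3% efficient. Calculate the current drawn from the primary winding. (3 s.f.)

V_s = 230 × 220/2249 = 22.499 V.
I_s = V_s/R = 22.499/22.2 = 1.0135 A.
P_out = V_s I_s = 22.499 × 1.0135 = 22.802 W.
P_in = P_out/η = 22.802/0.883 = 25.823 W.
I_p = P_in/V_p = 25.823/230 = 0.112 A.

I_p ≈ 0.112 A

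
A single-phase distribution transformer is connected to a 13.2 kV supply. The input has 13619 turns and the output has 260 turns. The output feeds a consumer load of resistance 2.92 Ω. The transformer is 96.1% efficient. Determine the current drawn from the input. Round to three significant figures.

I_in ≈ 1.71 A

V_out = 13200 × 260/13619 = 252.00 V.
I_out = V_out/R = 252.00/2.92 = 86.302 A.
P_out = V_out I_out = 252.00 × 86.302 = 21748 W.
P_in = P_out/η = 21748/0.961 = 22631 W.
I_in = P_in/V_in = 22631/13200 = 1.71 A.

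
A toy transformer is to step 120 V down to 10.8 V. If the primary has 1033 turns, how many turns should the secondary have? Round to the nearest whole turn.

N_s/N_p = V_s/V_p, so N_s = 1033 × 10.8/120 = 93.0 ≈ 93 turns.

N_s = 93 turns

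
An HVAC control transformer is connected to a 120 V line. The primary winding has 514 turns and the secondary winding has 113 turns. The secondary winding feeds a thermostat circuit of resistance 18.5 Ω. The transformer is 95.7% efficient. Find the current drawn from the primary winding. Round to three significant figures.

V_s = 120 × 113/514 = 26.381 V.
I_s = V_s/R = 26.381/18.5 = 1.4260 A.
P_out = V_s I_s = 26.381 × 1.4260 = 37.620 W.
P_in = P_out/η = 37.620/0.957 = 39.311 W.
I_p = P_in/V_p = 39.311/120 = 0.328 A.

I_p ≈ 0.328 A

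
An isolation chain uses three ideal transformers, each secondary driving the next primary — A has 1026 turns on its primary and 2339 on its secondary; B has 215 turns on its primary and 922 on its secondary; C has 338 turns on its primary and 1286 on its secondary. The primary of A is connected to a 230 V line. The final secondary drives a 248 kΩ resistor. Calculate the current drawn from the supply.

I_supply ≈ 1.28 A

After A: V = 230.00 × 2339/1026 = 524.34 V.
After B: V = 524.34 × 922/215 = 2248.6 V.
After C: V = 2248.6 × 1286/338 = 8555.1 V.
I_load = 8555.1/248000 = 0.034497 A, so P_out = 8555.1 × 0.034497 = 295.12 W.
All ideal ⇒ P_in = P_out, so I_supply = 295.12/230 = 1.28 A.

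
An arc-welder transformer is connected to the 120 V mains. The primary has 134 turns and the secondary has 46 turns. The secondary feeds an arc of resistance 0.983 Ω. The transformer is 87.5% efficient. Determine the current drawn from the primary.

V_s = 120 × 46/134 = 41.194 V.
I_s = V_s/R = 41.194/0.983 = 41.906 A.
P_out = V_s I_s = 41.194 × 41.906 = 1726.3 W.
P_in = P_out/η = 1726.3/0.875 = 1972.9 W.
I_p = P_in/V_p = 1972.9/120 = 16.4 A.

I_p ≈ 16.4 A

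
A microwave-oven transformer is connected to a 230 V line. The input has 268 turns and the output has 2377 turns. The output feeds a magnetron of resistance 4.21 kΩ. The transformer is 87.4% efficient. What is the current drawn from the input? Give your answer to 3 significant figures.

V_out = 230 × 2377/268 = 2040.0 V.
I_out = V_out/R = 2040.0/4210 = 0.48455 A.
P_out = V_out I_out = 2040.0 × 0.48455 = 988.47 W.
P_in = P_out/η = 988.47/0.874 = 1131.0 W.
I_in = P_in/V_in = 1131.0/230 = 4.92 A.

I_in ≈ 4.92 A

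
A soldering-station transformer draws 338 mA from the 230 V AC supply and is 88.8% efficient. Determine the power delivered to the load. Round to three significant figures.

P_in = V_p I_p = 230 × 0.338 = 77.740 W.
P_out = η P_in = 0.888 × 77.740 = 69.0 W.

P_out ≈ 69.0 W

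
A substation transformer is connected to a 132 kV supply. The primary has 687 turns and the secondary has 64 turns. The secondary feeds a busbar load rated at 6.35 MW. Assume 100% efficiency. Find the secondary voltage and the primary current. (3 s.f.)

V_s = V_p × N_s/N_p = 132000 × 64/687 = 12297 V.
I_s = P/V_s = 6.35×10^6/12297 = 516.39 A.
I_p = I_s × N_s/N_p = 516.39 × 64/687 = 48.1 A.

V_s ≈ 12300 V, I_p ≈ 48.1 A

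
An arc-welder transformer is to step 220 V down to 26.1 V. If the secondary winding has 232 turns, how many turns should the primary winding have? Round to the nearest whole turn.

N_p = 1956 turns

N_p/N_s = V_p/V_s, so N_p = 232 × 220/26.1 = 1955.6 ≈ 1956 turns.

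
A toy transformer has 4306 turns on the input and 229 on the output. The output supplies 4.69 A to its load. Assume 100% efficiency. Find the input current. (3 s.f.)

I_in ≈ 0.249 A

For an ideal transformer I_in/I_out = N_out/N_in, so I_in = 4.69 × 229/4306 = 0.249 A.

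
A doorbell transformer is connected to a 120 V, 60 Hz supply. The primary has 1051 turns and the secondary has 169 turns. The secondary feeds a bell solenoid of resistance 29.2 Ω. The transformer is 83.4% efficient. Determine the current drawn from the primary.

V_s = 120 × 169/1051 = 19.296 V.
I_s = V_s/R = 19.296/29.2 = 0.66082 A.
P_out = V_s I_s = 19.296 × 0.66082 = 12.751 W.
P_in = P_out/η = 12.751/0.834 = 15.289 W.
I_p = P_in/V_p = 15.289/120 = 0.127 A.

I_p ≈ 0.127 A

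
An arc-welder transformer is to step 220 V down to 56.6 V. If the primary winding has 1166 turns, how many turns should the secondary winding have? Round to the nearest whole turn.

N_s/N_p = V_s/V_p, so N_s = 1166 × 56.6/220 = 300.0 ≈ 300 turns.

N_s = 300 turns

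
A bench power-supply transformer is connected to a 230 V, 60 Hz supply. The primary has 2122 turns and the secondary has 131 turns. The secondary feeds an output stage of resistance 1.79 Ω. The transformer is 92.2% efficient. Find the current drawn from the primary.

I_p ≈ 0.531 A

V_s = 230 × 131/2122 = 14.199 V.
I_s = V_s/R = 14.199/1.79 = 7.9323 A.
P_out = V_s I_s = 14.199 × 7.9323 = 112.63 W.
P_in = P_out/η = 112.63/0.922 = 122.16 W.
I_p = P_in/V_p = 122.16/230 = 0.531 A.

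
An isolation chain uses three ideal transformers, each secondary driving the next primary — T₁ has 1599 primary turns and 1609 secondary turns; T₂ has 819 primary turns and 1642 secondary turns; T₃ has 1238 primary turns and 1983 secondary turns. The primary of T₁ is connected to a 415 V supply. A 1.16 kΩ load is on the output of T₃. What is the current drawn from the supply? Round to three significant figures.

I_supply ≈ 3.74 A

After T₁: V = 415.00 × 1609/1599 = 417.60 V.
After T₂: V = 417.60 × 1642/819 = 837.23 V.
After T₃: V = 837.23 × 1983/1238 = 1341.1 V.
I_load = 1341.1/1160 = 1.1561 A, so P_out = 1341.1 × 1.1561 = 1550.4 W.
All ideal ⇒ P_in = P_out, so I_supply = 1550.4/415 = 3.74 A.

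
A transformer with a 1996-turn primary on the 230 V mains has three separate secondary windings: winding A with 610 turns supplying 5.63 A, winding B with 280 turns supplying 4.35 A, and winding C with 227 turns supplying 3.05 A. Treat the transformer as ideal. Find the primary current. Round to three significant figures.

I_p ≈ 2.68 A

V_A = 230 × 610/1996 = 70.291 V; V_B = 230 × 280/1996 = 32.265 V; V_C = 230 × 227/1996 = 26.157 V.
P_out = V_A I_A + V_B I_B + V_C I_C = 70.291×5.63 + 32.265×4.35 + 26.157×3.05 = 395.74 + 140.35 + 79.780 = 615.87 W.
Ideal ⇒ P_in = P_out, so I_p = P_out/V_p = 615.87/230 = 2.68 A.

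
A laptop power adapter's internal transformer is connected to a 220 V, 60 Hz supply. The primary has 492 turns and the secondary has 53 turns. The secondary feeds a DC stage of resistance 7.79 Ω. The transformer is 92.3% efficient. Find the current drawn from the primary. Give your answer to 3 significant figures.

V_s = 220 × 53/492 = 23.699 V.
I_s = V_s/R = 23.699/7.79 = 3.0423 A.
P_out = V_s I_s = 23.699 × 3.0423 = 72.099 W.
P_in = P_out/η = 72.099/0.923 = 78.114 W.
I_p = P_in/V_p = 78.114/220 = 0.355 A.

I_p ≈ 0.355 A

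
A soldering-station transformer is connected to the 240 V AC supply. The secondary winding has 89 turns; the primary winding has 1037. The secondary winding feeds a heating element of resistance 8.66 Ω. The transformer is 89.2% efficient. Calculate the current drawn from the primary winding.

I_p ≈ 0.229 A

V_s = 240 × 89/1037 = 20.598 V.
I_s = V_s/R = 20.598/8.66 = 2.3785 A.
P_out = V_s I_s = 20.598 × 2.3785 = 48.992 W.
P_in = P_out/η = 48.992/0.892 = 54.924 W.
I_p = P_in/V_p = 54.924/240 = 0.229 A.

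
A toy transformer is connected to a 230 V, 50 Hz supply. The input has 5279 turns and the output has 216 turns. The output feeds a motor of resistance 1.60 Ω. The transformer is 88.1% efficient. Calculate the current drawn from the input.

I_in ≈ 0.273 A

V_out = 230 × 216/5279 = 9.4109 V.
I_out = V_out/R = 9.4109/1.60 = 5.8818 A.
P_out = V_out I_out = 9.4109 × 5.8818 = 55.353 W.
P_in = P_out/η = 55.353/0.881 = 62.830 W.
I_in = P_in/V_in = 62.830/230 = 0.273 A.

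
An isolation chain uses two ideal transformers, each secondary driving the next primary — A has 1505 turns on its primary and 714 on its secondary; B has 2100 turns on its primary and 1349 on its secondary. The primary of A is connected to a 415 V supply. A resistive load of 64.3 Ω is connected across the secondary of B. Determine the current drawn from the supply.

I_supply ≈ 0.599 A

After A: V = 415.00 × 714/1505 = 196.88 V.
After B: V = 196.88 × 1349/2100 = 126.47 V.
I_load = 126.47/64.3 = 1.9669 A, so P_out = 126.47 × 1.9669 = 248.77 W.
All ideal ⇒ P_in = P_out, so I_supply = 248.77/415 = 0.599 A.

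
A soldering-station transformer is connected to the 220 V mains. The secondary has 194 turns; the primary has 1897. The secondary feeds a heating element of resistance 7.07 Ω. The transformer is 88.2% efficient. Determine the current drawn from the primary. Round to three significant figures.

I_p ≈ 0.369 A

V_s = 220 × 194/1897 = 22.499 V.
I_s = V_s/R = 22.499/7.07 = 3.1823 A.
P_out = V_s I_s = 22.499 × 3.1823 = 71.597 W.
P_in = P_out/η = 71.597/0.882 = 81.176 W.
I_p = P_in/V_p = 81.176/220 = 0.369 A.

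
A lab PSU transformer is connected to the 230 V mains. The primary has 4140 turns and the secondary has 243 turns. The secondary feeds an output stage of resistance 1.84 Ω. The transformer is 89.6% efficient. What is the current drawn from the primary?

V_s = 230 × 243/4140 = 13.500 V.
I_s = V_s/R = 13.500/1.84 = 7.3370 A.
P_out = V_s I_s = 13.500 × 7.3370 = 99.049 W.
P_in = P_out/η = 99.049/0.896 = 110.55 W.
I_p = P_in/V_p = 110.55/230 = 0.481 A.

I_p ≈ 0.481 A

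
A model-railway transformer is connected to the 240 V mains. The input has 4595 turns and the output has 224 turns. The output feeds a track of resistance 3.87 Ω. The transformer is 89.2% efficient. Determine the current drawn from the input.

I_in ≈ 0.165 A

V_out = 240 × 224/4595 = 11.700 V.
I_out = V_out/R = 11.700/3.87 = 3.0232 A.
P_out = V_out I_out = 11.700 × 3.0232 = 35.370 W.
P_in = P_out/η = 35.370/0.892 = 39.653 W.
I_in = P_in/V_in = 39.653/240 = 0.165 A.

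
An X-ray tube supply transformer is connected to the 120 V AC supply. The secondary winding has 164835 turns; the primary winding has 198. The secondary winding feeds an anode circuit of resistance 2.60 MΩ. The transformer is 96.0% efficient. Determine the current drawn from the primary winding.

V_s = 120 × 164835/198 = 99900 V.
I_s = V_s/R = 99900/(2.60×10^6) = 0.038423 A.
P_out = V_s I_s = 99900 × 0.038423 = 3838.5 W.
P_in = P_out/η = 3838.5/0.960 = 3998.4 W.
I_p = P_in/V_p = 3998.4/120 = 33.3 A.

I_p ≈ 33.3 A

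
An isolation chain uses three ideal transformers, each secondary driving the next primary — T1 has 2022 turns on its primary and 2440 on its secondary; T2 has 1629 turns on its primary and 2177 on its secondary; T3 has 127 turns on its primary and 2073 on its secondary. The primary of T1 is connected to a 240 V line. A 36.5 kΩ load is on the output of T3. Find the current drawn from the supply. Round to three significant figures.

Secondary of T1: V = 240.00 × 2440/2022 = 289.61 V.
Secondary of T2: V = 289.61 × 2177/1629 = 387.04 V.
Secondary of T3: V = 387.04 × 2073/127 = 6317.6 V.
I_load = 6317.6/36500 = 0.17309 A, so P_out = 6317.6 × 0.17309 = 1093.5 W.
All ideal ⇒ P_in = P_out, so I_supply = 1093.5/240 = 4.56 A.

I_supply ≈ 4.56 A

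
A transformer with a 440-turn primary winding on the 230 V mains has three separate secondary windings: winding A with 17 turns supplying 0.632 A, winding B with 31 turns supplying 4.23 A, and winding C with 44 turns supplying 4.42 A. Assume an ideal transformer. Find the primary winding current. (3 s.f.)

I_p ≈ 0.764 A

V_A = 230 × 17/440 = 8.8864 V; V_B = 230 × 31/440 = 16.205 V; V_C = 230 × 44/440 = 23.000 V.
P_out = V_A I_A + V_B I_B + V_C I_C = 8.8864×0.632 + 16.205×4.23 + 23.000×4.42 = 5.6162 + 68.545 + 101.66 = 175.82 W.
Ideal ⇒ P_in = P_out, so I_p = P_out/V_p = 175.82/230 = 0.764 A.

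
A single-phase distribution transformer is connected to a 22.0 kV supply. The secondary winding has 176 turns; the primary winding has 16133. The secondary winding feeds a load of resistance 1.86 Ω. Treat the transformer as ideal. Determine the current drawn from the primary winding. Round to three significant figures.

V_s = V_p × N_s/N_p = 22000 × 176/16133 = 240.00 V.
I_s = V_s/R = 240.00/1.86 = 129.03 A.
For an ideal transformer I_p N_p = I_s N_s, so I_p = 129.03 × 176/16133 = 1.41 A.

I_p ≈ 1.41 A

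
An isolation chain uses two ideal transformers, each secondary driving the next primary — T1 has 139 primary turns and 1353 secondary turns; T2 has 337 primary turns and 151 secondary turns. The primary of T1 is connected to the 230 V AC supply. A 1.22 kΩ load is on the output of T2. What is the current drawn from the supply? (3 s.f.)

I_supply ≈ 3.59 A

After T1: V = 230.00 × 1353/139 = 2238.8 V.
After T2: V = 2238.8 × 151/337 = 1003.1 V.
I_load = 1003.1/1220 = 0.82224 A, so P_out = 1003.1 × 0.82224 = 824.81 W.
All ideal ⇒ P_in = P_out, so I_supply = 824.81/230 = 3.59 A.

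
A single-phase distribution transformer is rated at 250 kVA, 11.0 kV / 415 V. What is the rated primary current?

I_p ≈ 22.7 A

I_p = S/V_p = 250000/11000 = 22.7 A.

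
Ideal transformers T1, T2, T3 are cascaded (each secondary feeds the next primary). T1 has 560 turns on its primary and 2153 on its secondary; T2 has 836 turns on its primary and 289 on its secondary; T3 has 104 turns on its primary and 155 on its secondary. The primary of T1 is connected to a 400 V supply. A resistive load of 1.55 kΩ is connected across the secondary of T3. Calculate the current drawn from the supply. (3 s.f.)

I_supply ≈ 1.01 A

Secondary of T1: V = 400.00 × 2153/560 = 1537.9 V.
Secondary of T2: V = 1537.9 × 289/836 = 531.63 V.
Secondary of T3: V = 531.63 × 155/104 = 792.33 V.
I_load = 792.33/1550 = 0.51118 A, so P_out = 792.33 × 0.51118 = 405.02 W.
All ideal ⇒ P_in = P_out, so I_supply = 405.02/400 = 1.01 A.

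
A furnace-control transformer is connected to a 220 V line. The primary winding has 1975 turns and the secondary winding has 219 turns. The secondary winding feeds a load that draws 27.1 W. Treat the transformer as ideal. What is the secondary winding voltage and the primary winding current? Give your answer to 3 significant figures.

V_s ≈ 24.4 V, I_p ≈ 0.123 A

V_s = V_p × N_s/N_p = 220 × 219/1975 = 24.395 V.
I_s = P/V_s = 27.1/24.395 = 1.1109 A.
I_p = I_s × N_s/N_p = 1.1109 × 219/1975 = 0.123 A.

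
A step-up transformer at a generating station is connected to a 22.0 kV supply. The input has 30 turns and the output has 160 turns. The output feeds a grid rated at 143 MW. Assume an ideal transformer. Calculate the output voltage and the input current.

V_out = V_in × N_out/N_in = 22000 × 160/30 = 117330 V.
I_out = P/V_out = 1.43×10^8/117330 = 1218.8 A.
I_in = I_out × N_out/N_in = 1218.8 × 160/30 = 6500 A.

V_out ≈ 117000 V, I_in ≈ 6500 A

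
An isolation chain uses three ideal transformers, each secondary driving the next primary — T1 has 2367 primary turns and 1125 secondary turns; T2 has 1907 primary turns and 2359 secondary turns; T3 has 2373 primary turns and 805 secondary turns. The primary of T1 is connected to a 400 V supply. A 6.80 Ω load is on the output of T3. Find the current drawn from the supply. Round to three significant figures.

After T1: V = 400.00 × 1125/2367 = 190.11 V.
After T2: V = 190.11 × 2359/1907 = 235.18 V.
After T3: V = 235.18 × 805/2373 = 79.779 V.
I_load = 79.779/6.80 = 11.732 A, so P_out = 79.779 × 11.732 = 935.99 W.
All ideal ⇒ P_in = P_out, so I_supply = 935.99/400 = 2.34 A.

I_supply ≈ 2.34 A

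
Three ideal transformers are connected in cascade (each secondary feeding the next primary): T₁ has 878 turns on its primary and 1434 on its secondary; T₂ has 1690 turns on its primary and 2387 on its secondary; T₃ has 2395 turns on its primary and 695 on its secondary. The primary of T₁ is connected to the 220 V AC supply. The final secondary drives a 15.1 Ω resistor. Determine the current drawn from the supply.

I_supply ≈ 6.53 A

Secondary of T₁: V = 220.00 × 1434/878 = 359.32 V.
Secondary of T₂: V = 359.32 × 2387/1690 = 507.51 V.
Secondary of T₃: V = 507.51 × 695/2395 = 147.27 V.
I_load = 147.27/15.1 = 9.7532 A, so P_out = 147.27 × 9.7532 = 1436.4 W.
All ideal ⇒ P_in = P_out, so I_supply = 1436.4/220 = 6.53 A.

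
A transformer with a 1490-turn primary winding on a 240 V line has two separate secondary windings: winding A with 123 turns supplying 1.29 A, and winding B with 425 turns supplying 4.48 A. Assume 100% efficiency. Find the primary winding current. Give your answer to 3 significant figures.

V_A = 240 × 123/1490 = 19.812 V; V_B = 240 × 425/1490 = 68.456 V.
P_out = V_A I_A + V_B I_B = 19.812×1.29 + 68.456×4.48 = 25.558 + 306.68 = 332.24 W.
Ideal ⇒ P_in = P_out, so I_p = P_out/V_p = 332.24/240 = 1.38 A.

I_p ≈ 1.38 A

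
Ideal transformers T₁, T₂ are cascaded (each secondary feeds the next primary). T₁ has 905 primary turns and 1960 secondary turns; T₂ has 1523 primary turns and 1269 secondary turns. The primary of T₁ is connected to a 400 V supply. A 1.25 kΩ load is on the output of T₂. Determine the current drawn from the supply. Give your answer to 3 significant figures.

Secondary of T₁: V = 400.00 × 1960/905 = 866.30 V.
Secondary of T₂: V = 866.30 × 1269/1523 = 721.82 V.
I_load = 721.82/1250 = 0.57746 A, so P_out = 721.82 × 0.57746 = 416.82 W.
All ideal ⇒ P_in = P_out, so I_supply = 416.82/400 = 1.04 A.

I_supply ≈ 1.04 A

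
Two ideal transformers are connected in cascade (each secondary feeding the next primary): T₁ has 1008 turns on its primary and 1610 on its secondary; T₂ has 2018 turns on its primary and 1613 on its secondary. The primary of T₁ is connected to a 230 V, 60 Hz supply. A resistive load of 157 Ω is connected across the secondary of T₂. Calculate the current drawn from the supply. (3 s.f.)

I_supply ≈ 2.39 A

Secondary of T₁: V = 230.00 × 1610/1008 = 367.36 V.
Secondary of T₂: V = 367.36 × 1613/2018 = 293.63 V.
I_load = 293.63/157 = 1.8703 A, so P_out = 293.63 × 1.8703 = 549.18 W.
All ideal ⇒ P_in = P_out, so I_supply = 549.18/230 = 2.39 A.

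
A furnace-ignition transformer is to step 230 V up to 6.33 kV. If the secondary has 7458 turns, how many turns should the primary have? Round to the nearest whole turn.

N_p/N_s = V_p/V_s, so N_p = 7458 × 230/6330 = 271.0 ≈ 271 turns.

N_p = 271 turns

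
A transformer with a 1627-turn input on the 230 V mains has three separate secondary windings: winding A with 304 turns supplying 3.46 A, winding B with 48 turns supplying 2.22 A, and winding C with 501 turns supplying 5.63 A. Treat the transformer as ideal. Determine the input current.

I_in ≈ 2.45 A

V_A = 230 × 304/1627 = 42.975 V; V_B = 230 × 48/1627 = 6.7855 V; V_C = 230 × 501/1627 = 70.824 V.
P_out = V_A I_A + V_B I_B + V_C I_C = 42.975×3.46 + 6.7855×2.22 + 70.824×5.63 = 148.69 + 15.064 + 398.74 = 562.49 W.
Ideal ⇒ P_in = P_out, so I_in = P_out/V_in = 562.49/230 = 2.45 A.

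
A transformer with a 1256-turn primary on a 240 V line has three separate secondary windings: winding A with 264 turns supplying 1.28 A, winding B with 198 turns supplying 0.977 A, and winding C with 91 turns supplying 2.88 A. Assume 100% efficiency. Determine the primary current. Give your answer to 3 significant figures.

V_A = 240 × 264/1256 = 50.446 V; V_B = 240 × 198/1256 = 37.834 V; V_C = 240 × 91/1256 = 17.389 V.
P_out = V_A I_A + V_B I_B + V_C I_C = 50.446×1.28 + 37.834×0.977 + 17.389×2.88 = 64.571 + 36.964 + 50.079 = 151.61 W.
Ideal ⇒ P_in = P_out, so I_p = P_out/V_p = 151.61/240 = 0.632 A.

I_p ≈ 0.632 A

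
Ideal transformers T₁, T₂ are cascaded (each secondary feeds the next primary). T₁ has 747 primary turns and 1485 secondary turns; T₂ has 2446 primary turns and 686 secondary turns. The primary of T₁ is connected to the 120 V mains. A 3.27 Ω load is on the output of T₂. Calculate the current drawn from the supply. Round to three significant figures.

Secondary of T₁: V = 120.00 × 1485/747 = 238.55 V.
Secondary of T₂: V = 238.55 × 686/2446 = 66.904 V.
I_load = 66.904/3.27 = 20.460 A, so P_out = 66.904 × 20.460 = 1368.9 W.
All ideal ⇒ P_in = P_out, so I_supply = 1368.9/120 = 11.4 A.

I_supply ≈ 11.4 A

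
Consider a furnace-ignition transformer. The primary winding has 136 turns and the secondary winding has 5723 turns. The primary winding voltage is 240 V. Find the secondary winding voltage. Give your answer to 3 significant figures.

V_s/V_p = N_s/N_p, so V_s = 240 × 5723/136 = 10100 V.

V_s ≈ 10100 V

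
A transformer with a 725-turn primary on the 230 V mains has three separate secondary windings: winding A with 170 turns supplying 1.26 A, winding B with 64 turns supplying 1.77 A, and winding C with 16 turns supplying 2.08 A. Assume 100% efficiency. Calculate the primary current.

V_A = 230 × 170/725 = 53.931 V; V_B = 230 × 64/725 = 20.303 V; V_C = 230 × 16/725 = 5.0759 V.
P_out = V_A I_A + V_B I_B + V_C I_C = 53.931×1.26 + 20.303×1.77 + 5.0759×2.08 = 67.953 + 35.937 + 10.558 = 114.45 W.
Ideal ⇒ P_in = P_out, so I_p = P_out/V_p = 114.45/230 = 0.498 A.

I_p ≈ 0.498 A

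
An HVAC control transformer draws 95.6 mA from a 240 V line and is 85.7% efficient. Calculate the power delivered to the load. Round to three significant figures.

P_out ≈ 19.7 W

P_in = V_p I_p = 240 × 0.0956 = 22.944 W.
P_out = η P_in = 0.857 × 22.944 = 19.7 W.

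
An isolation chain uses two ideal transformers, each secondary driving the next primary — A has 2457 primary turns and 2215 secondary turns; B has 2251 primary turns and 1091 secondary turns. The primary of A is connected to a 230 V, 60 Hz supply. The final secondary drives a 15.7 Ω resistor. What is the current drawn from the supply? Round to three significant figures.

After A: V = 230.00 × 2215/2457 = 207.35 V.
After B: V = 207.35 × 1091/2251 = 100.50 V.
I_load = 100.50/15.7 = 6.4010 A, so P_out = 100.50 × 6.4010 = 643.27 W.
All ideal ⇒ P_in = P_out, so I_supply = 643.27/230 = 2.80 A.

I_supply ≈ 2.80 A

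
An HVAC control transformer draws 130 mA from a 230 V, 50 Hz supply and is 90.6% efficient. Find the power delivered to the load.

P_in = V_p I_p = 230 × 0.130 = 29.900 W.
P_out = η P_in = 0.906 × 29.900 = 27.1 W.

P_out ≈ 27.1 W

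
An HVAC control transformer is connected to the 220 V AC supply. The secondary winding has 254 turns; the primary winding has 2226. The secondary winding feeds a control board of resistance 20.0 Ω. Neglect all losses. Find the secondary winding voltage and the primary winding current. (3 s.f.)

V_s ≈ 25.1 V, I_p ≈ 0.143 A

V_s = V_p × N_s/N_p = 220 × 254/2226 = 25.103 V.
I_s = V_s/R = 25.103/20.0 = 1.2552 A.
I_p = I_s × N_s/N_p = 1.2552 × 254/2226 = 0.143 A.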